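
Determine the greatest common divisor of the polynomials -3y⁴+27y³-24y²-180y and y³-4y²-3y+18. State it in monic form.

y+2

Apply the Euclidean algorithm:
  -3y⁴+27y³-24y²-180y = (-3y+15)(y³-4y²-3y+18) + (27y²-81y-270)
  y³-4y²-3y+18 = ((1/27)y-1/27)(27y²-81y-270) + (4y+8)
  27y²-81y-270 = ((27/4)y-135/4)(4y+8) + (0)
Last nonzero remainder: 4y+8. Dividing through by 4 gives the monic gcd y+2.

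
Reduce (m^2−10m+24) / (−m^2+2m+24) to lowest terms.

(−m+4)/(m+4)

Repeated division with remainder:
  m^2−10m+24 = (−1)(−m^2+2m+24) + (−8m+48)
  −m^2+2m+24 = ((1/8)m+1/2)(−8m+48) + (0)
Last nonzero remainder: −8m+48. Dividing through by −8 gives the monic gcd m−6.
Cancel m−6 from numerator and denominator to get the reduced form.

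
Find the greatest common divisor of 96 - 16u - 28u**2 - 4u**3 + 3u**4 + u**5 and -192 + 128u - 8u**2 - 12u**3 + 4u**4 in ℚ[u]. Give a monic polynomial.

-6 + u + u**2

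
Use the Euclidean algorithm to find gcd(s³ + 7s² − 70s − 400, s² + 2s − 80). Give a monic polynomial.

By polynomial division,
  s³ + 7s² − 70s − 400 = (s + 5)(s² + 2s − 80) + (0)
The last nonzero remainder s² + 2s − 80 is already monic.

s² + 2s − 80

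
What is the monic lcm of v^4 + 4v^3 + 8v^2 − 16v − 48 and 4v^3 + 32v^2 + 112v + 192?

v^5 + 8v^4 + 24v^3 + 16v^2 − 112v − 192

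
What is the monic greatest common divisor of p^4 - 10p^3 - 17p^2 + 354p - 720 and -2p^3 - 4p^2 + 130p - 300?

Apply the Euclidean algorithm:
  p^4 - 10p^3 - 17p^2 + 354p - 720 = (-(1/2)p + 6)(-2p^3 - 4p^2 + 130p - 300) + (72p^2 - 576p + 1080)
  -2p^3 - 4p^2 + 130p - 300 = (-(1/36)p - 5/18)(72p^2 - 576p + 1080) + (0)
Last nonzero remainder: 72p^2 - 576p + 1080. Dividing through by 72 gives the monic gcd p^2 - 8p + 15.

p^2 - 8p + 15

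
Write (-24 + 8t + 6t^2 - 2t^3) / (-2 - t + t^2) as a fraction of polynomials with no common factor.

(12 + 2t - 2t^2)/(1 + t)

By polynomial division,
  -2t^3 + 6t^2 + 8t - 24 = (-2t + 4)(t^2 - t - 2) + (8t - 16)
  t^2 - t - 2 = ((1/8)t + 1/8)(8t - 16) + (0)
Last nonzero remainder: 8t - 16. Dividing through by 8 gives the monic gcd t - 2.
Cancel t - 2 from numerator and denominator to get the reduced form.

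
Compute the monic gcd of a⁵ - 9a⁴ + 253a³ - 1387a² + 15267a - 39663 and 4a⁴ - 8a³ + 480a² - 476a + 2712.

Euclidean algorithm in ℚ[a]:
  a⁵ - 9a⁴ + 253a³ - 1387a² + 15267a - 39663 = ((1/4)a - 7/4)(4a⁴ - 8a³ + 480a² - 476a + 2712) + (119a³ - 428a² + 13756a - 34917)
  4a⁴ - 8a³ + 480a² - 476a + 2712 = ((4/119)a + 760/14161)(119a³ - 428a² + 13756a - 34917) + ((574704/14161)a² - (574704/14161)a + 64941552/14161)
  119a³ - 428a² + 13756a - 34917 = ((1685159/574704)a - 1458583/191568)((574704/14161)a² - (574704/14161)a + 64941552/14161) + (0)
Last nonzero remainder: (574704/14161)a² - (574704/14161)a + 64941552/14161. Dividing through by 574704/14161 gives the monic gcd a² - a + 113.

a² - a + 113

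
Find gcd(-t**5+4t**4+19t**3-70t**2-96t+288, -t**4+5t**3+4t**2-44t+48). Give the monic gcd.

t**3-3t**2-10t+24

Apply the Euclidean algorithm:
  -t**5+4t**4+19t**3-70t**2-96t+288 = (t+1)(-t**4+5t**3+4t**2-44t+48) + (10t**3-30t**2-100t+240)
  -t**4+5t**3+4t**2-44t+48 = (-(1/10)t+1/5)(10t**3-30t**2-100t+240) + (0)
Last nonzero remainder: 10t**3-30t**2-100t+240. Dividing through by 10 gives the monic gcd t**3-3t**2-10t+24.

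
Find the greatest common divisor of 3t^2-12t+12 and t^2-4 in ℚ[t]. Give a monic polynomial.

t-2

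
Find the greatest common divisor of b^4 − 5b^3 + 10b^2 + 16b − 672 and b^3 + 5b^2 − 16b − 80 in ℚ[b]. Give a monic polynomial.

b + 4

Apply the Euclidean algorithm:
  b^4 − 5b^3 + 10b^2 + 16b − 672 = (b − 10)(b^3 + 5b^2 − 16b − 80) + (76b^2 − 64b − 1472)
  b^3 + 5b^2 − 16b − 80 = ((1/76)b + 111/1444)(76b^2 − 64b − 1472) + ((2992/361)b + 11968/361)
  76b^2 − 64b − 1472 = ((6859/748)b − 8303/187)((2992/361)b + 11968/361) + (0)
Last nonzero remainder: (2992/361)b + 11968/361. Dividing through by 2992/361 gives the monic gcd b + 4.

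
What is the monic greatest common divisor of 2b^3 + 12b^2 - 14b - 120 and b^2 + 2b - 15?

b^2 + 2b - 15

Apply the Euclidean algorithm:
  2b^3 + 12b^2 - 14b - 120 = (2b + 8)(b^2 + 2b - 15) + (0)
The last nonzero remainder b^2 + 2b - 15 is already monic.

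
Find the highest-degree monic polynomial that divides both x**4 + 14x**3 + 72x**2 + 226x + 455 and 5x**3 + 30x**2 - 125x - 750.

x + 5

Euclidean algorithm in ℚ[x]:
  x**4 + 14x**3 + 72x**2 + 226x + 455 = ((1/5)x + 8/5)(5x**3 + 30x**2 - 125x - 750) + (49x**2 + 576x + 1655)
  5x**3 + 30x**2 - 125x - 750 = ((5/49)x - 1410/2401)(49x**2 + 576x + 1655) + ((106560/2401)x + 532800/2401)
  49x**2 + 576x + 1655 = ((117649/106560)x + 794731/106560)((106560/2401)x + 532800/2401) + (0)
Last nonzero remainder: (106560/2401)x + 532800/2401. Dividing through by 106560/2401 gives the monic gcd x + 5.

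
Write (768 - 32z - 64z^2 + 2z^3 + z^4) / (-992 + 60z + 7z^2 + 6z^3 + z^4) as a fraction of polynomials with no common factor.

(-24 - 2z + z^2)/(31 + 2z + z^2)

Apply the Euclidean algorithm:
  z^4 + 2z^3 - 64z^2 - 32z + 768 = (z^4 + 6z^3 + 7z^2 + 60z - 992) + (-4z^3 - 71z^2 - 92z + 1760)
  z^4 + 6z^3 + 7z^2 + 60z - 992 = (-(1/4)z + 47/16)(-4z^3 - 71z^2 - 92z + 1760) + ((3081/16)z^2 + (3081/4)z - 6162)
  -4z^3 - 71z^2 - 92z + 1760 = (-(64/3081)z - 880/3081)((3081/16)z^2 + (3081/4)z - 6162) + (0)
Last nonzero remainder: (3081/16)z^2 + (3081/4)z - 6162. Dividing through by 3081/16 gives the monic gcd z^2 + 4z - 32.
Cancel z^2 + 4z - 32 from numerator and denominator to get the reduced form.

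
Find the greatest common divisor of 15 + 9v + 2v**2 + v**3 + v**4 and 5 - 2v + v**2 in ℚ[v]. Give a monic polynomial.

5 - 2v + v**2

Euclidean algorithm in ℚ[v]:
  v**4 + v**3 + 2v**2 + 9v + 15 = (v**2 + 3v + 3)(v**2 - 2v + 5) + (0)
The last nonzero remainder v**2 - 2v + 5 is already monic.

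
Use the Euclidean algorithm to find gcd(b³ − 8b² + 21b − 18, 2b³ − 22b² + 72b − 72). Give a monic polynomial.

Repeated division with remainder:
  b³ − 8b² + 21b − 18 = (1/2)(2b³ − 22b² + 72b − 72) + (3b² − 15b + 18)
  2b³ − 22b² + 72b − 72 = ((2/3)b − 4)(3b² − 15b + 18) + (0)
Last nonzero remainder: 3b² − 15b + 18. Dividing through by 3 gives the monic gcd b² − 5b + 6.

b² − 5b + 6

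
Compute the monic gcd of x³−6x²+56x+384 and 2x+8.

x+4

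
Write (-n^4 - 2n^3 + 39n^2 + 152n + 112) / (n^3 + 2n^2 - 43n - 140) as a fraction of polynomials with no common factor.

Apply the Euclidean algorithm:
  -n^4 - 2n^3 + 39n^2 + 152n + 112 = (-n)(n^3 + 2n^2 - 43n - 140) + (-4n^2 + 12n + 112)
  n^3 + 2n^2 - 43n - 140 = (-(1/4)n - 5/4)(-4n^2 + 12n + 112) + (0)
Last nonzero remainder: -4n^2 + 12n + 112. Dividing through by -4 gives the monic gcd n^2 - 3n - 28.
Cancel n^2 - 3n - 28 from numerator and denominator to get the reduced form.

(-n^2 - 5n - 4)/(n + 5)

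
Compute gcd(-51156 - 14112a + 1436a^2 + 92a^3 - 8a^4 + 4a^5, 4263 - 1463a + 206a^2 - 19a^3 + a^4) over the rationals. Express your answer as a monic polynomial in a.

-609 + 122a - 12a^2 + a^3

Repeated division with remainder:
  4a^5 - 8a^4 + 92a^3 + 1436a^2 - 14112a - 51156 = (4a + 68)(a^4 - 19a^3 + 206a^2 - 1463a + 4263) + (560a^3 - 6720a^2 + 68320a - 341040)
  a^4 - 19a^3 + 206a^2 - 1463a + 4263 = ((1/560)a - 1/80)(560a^3 - 6720a^2 + 68320a - 341040) + (0)
Last nonzero remainder: 560a^3 - 6720a^2 + 68320a - 341040. Dividing through by 560 gives the monic gcd a^3 - 12a^2 + 122a - 609.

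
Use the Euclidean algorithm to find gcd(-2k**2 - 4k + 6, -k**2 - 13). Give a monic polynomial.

Repeated division with remainder:
  -2k**2 - 4k + 6 = (2)(-k**2 - 13) + (-4k + 32)
  -k**2 - 13 = ((1/4)k + 2)(-4k + 32) + (-77)
  -4k + 32 = ((4/77)k - 32/77)(-77) + (0)
The last nonzero remainder is the constant -77, so the polynomials are coprime and gcd = 1.

1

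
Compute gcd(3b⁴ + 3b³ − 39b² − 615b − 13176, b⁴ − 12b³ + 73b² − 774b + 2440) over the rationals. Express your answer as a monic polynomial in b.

By polynomial division,
  3b⁴ + 3b³ − 39b² − 615b − 13176 = (3)(b⁴ − 12b³ + 73b² − 774b + 2440) + (39b³ − 258b² + 1707b − 20496)
  b⁴ − 12b³ + 73b² − 774b + 2440 = ((1/39)b − 70/507)(39b³ − 258b² + 1707b − 20496) + (−(1080/169)b² − (2160/169)b − 65880/169)
  39b³ − 258b² + 1707b − 20496 = (−(2197/360)b + 2366/45)(−(1080/169)b² − (2160/169)b − 65880/169) + (0)
Last nonzero remainder: −(1080/169)b² − (2160/169)b − 65880/169. Dividing through by −1080/169 gives the monic gcd b² + 2b + 61.

b² + 2b + 61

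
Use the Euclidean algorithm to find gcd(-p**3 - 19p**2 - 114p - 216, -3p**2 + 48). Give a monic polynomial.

p + 4

Euclidean algorithm in ℚ[p]:
  -p**3 - 19p**2 - 114p - 216 = ((1/3)p + 19/3)(-3p**2 + 48) + (-130p - 520)
  -3p**2 + 48 = ((3/130)p - 6/65)(-130p - 520) + (0)
Last nonzero remainder: -130p - 520. Dividing through by -130 gives the monic gcd p + 4.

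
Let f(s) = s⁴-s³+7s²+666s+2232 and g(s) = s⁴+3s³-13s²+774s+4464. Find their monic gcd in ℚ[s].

Euclidean algorithm in ℚ[s]:
  s⁴-s³+7s²+666s+2232 = (s⁴+3s³-13s²+774s+4464) + (-4s³+20s²-108s-2232)
  s⁴+3s³-13s²+774s+4464 = (-(1/4)s-2)(-4s³+20s²-108s-2232) + (0)
Last nonzero remainder: -4s³+20s²-108s-2232. Dividing through by -4 gives the monic gcd s³-5s²+27s+558.

s³-5s²+27s+558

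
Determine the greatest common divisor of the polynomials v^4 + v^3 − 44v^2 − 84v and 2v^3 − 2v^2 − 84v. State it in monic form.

Repeated division with remainder:
  v^4 + v^3 − 44v^2 − 84v = ((1/2)v + 1)(2v^3 − 2v^2 − 84v) + (0)
Last nonzero remainder: 2v^3 − 2v^2 − 84v. Dividing through by 2 gives the monic gcd v^3 − v^2 − 42v.

v^3 − v^2 − 42v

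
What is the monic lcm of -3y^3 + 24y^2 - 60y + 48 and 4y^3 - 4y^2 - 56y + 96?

Apply the Euclidean algorithm:
  -3y^3 + 24y^2 - 60y + 48 = (-3/4)(4y^3 - 4y^2 - 56y + 96) + (21y^2 - 102y + 120)
  4y^3 - 4y^2 - 56y + 96 = ((4/21)y + 36/49)(21y^2 - 102y + 120) + (-(192/49)y + 384/49)
  21y^2 - 102y + 120 = (-(343/64)y + 245/16)(-(192/49)y + 384/49) + (0)
Last nonzero remainder: -(192/49)y + 384/49. Dividing through by -192/49 gives the monic gcd y - 2.
Then lcm(f, g) = f·g / gcd(f, g); expanding and making the result monic gives the answer.

y^5 - 7y^4 + 100y^2 - 256y + 192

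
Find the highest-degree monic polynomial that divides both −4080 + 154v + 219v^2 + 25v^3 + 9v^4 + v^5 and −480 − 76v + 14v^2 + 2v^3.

40 + 13v + v^2

Apply the Euclidean algorithm:
  v^5 + 9v^4 + 25v^3 + 219v^2 + 154v − 4080 = ((1/2)v^2 + v + 49/2)(2v^3 + 14v^2 − 76v − 480) + (192v^2 + 2496v + 7680)
  2v^3 + 14v^2 − 76v − 480 = ((1/96)v − 1/16)(192v^2 + 2496v + 7680) + (0)
Last nonzero remainder: 192v^2 + 2496v + 7680. Dividing through by 192 gives the monic gcd v^2 + 13v + 40.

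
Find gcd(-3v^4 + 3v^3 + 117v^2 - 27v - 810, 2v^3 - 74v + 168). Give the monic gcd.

v - 3

Euclidean algorithm in ℚ[v]:
  -3v^4 + 3v^3 + 117v^2 - 27v - 810 = (-(3/2)v + 3/2)(2v^3 - 74v + 168) + (6v^2 + 336v - 1062)
  2v^3 - 74v + 168 = ((1/3)v - 56/3)(6v^2 + 336v - 1062) + (6552v - 19656)
  6v^2 + 336v - 1062 = ((1/1092)v + 59/1092)(6552v - 19656) + (0)
Last nonzero remainder: 6552v - 19656. Dividing through by 6552 gives the monic gcd v - 3.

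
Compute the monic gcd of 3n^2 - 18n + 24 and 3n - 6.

n - 2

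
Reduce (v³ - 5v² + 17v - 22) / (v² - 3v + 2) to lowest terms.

Apply the Euclidean algorithm:
  v³ - 5v² + 17v - 22 = (v - 2)(v² - 3v + 2) + (9v - 18)
  v² - 3v + 2 = ((1/9)v - 1/9)(9v - 18) + (0)
Last nonzero remainder: 9v - 18. Dividing through by 9 gives the monic gcd v - 2.
Cancel v - 2 from numerator and denominator to get the reduced form.

(v² - 3v + 11)/(v - 1)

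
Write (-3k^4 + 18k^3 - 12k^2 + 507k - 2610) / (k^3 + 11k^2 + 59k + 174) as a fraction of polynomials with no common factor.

(-3k^2 + 33k - 90)/(k + 6)

By polynomial division,
  -3k^4 + 18k^3 - 12k^2 + 507k - 2610 = (-3k + 51)(k^3 + 11k^2 + 59k + 174) + (-396k^2 - 1980k - 11484)
  k^3 + 11k^2 + 59k + 174 = (-(1/396)k - 1/66)(-396k^2 - 1980k - 11484) + (0)
Last nonzero remainder: -396k^2 - 1980k - 11484. Dividing through by -396 gives the monic gcd k^2 + 5k + 29.
Cancel k^2 + 5k + 29 from numerator and denominator to get the reduced form.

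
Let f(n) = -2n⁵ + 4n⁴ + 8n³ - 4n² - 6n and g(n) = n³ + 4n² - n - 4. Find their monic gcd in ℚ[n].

n² - 1

Euclidean algorithm in ℚ[n]:
  -2n⁵ + 4n⁴ + 8n³ - 4n² - 6n = (-2n² + 12n - 42)(n³ + 4n² - n - 4) + (168n² - 168)
  n³ + 4n² - n - 4 = ((1/168)n + 1/42)(168n² - 168) + (0)
Last nonzero remainder: 168n² - 168. Dividing through by 168 gives the monic gcd n² - 1.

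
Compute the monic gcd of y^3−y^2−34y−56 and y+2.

y+2

Repeated division with remainder:
  y^3−y^2−34y−56 = (y^2−3y−28)(y+2) + (0)
The last nonzero remainder y+2 is already monic.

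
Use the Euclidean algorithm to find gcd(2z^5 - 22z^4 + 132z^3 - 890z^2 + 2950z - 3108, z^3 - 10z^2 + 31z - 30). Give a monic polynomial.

z^2 - 5z + 6

Euclidean algorithm in ℚ[z]:
  2z^5 - 22z^4 + 132z^3 - 890z^2 + 2950z - 3108 = (2z^2 - 2z + 50)(z^3 - 10z^2 + 31z - 30) + (-268z^2 + 1340z - 1608)
  z^3 - 10z^2 + 31z - 30 = (-(1/268)z + 5/268)(-268z^2 + 1340z - 1608) + (0)
Last nonzero remainder: -268z^2 + 1340z - 1608. Dividing through by -268 gives the monic gcd z^2 - 5z + 6.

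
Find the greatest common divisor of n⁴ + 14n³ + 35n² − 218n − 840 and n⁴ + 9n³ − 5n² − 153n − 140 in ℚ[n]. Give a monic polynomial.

Apply the Euclidean algorithm:
  n⁴ + 14n³ + 35n² − 218n − 840 = (n⁴ + 9n³ − 5n² − 153n − 140) + (5n³ + 40n² − 65n − 700)
  n⁴ + 9n³ − 5n² − 153n − 140 = ((1/5)n + 1/5)(5n³ + 40n² − 65n − 700) + (0)
Last nonzero remainder: 5n³ + 40n² − 65n − 700. Dividing through by 5 gives the monic gcd n³ + 8n² − 13n − 140.

n³ + 8n² − 13n − 140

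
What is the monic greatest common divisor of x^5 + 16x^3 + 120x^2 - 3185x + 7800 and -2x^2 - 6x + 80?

x^2 + 3x - 40

Euclidean algorithm in ℚ[x]:
  x^5 + 16x^3 + 120x^2 - 3185x + 7800 = (-(1/2)x^3 + (3/2)x^2 - (65/2)x + 195/2)(-2x^2 - 6x + 80) + (0)
Last nonzero remainder: -2x^2 - 6x + 80. Dividing through by -2 gives the monic gcd x^2 + 3x - 40.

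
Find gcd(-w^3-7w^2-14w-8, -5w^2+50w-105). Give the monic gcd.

1

Repeated division with remainder:
  -w^3-7w^2-14w-8 = ((1/5)w+17/5)(-5w^2+50w-105) + (-163w+349)
  -5w^2+50w-105 = ((5/163)w-6405/26569)(-163w+349) + (-554400/26569)
  -163w+349 = ((4330747/554400)w-9272581/554400)(-554400/26569) + (0)
The last nonzero remainder is the constant -554400/26569, so the polynomials are coprime and gcd = 1.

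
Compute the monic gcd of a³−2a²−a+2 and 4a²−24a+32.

a−2

By polynomial division,
  a³−2a²−a+2 = ((1/4)a+1)(4a²−24a+32) + (15a−30)
  4a²−24a+32 = ((4/15)a−16/15)(15a−30) + (0)
Last nonzero remainder: 15a−30. Dividing through by 15 gives the monic gcd a−2.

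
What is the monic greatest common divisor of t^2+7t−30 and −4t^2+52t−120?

t−3

By polynomial division,
  t^2+7t−30 = (−1/4)(−4t^2+52t−120) + (20t−60)
  −4t^2+52t−120 = (−(1/5)t+2)(20t−60) + (0)
Last nonzero remainder: 20t−60. Dividing through by 20 gives the monic gcd t−3.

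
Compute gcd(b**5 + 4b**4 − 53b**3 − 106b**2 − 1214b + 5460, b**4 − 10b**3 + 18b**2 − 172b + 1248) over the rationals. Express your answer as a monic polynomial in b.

Apply the Euclidean algorithm:
  b**5 + 4b**4 − 53b**3 − 106b**2 − 1214b + 5460 = (b + 14)(b**4 − 10b**3 + 18b**2 − 172b + 1248) + (69b**3 − 186b**2 − 54b − 12012)
  b**4 − 10b**3 + 18b**2 − 172b + 1248 = ((1/69)b − 56/529)(69b**3 − 186b**2 − 54b − 12012) + (−(480/529)b**2 − (1920/529)b − 12480/529)
  69b**3 − 186b**2 − 54b − 12012 = (−(12167/160)b + 40733/80)(−(480/529)b**2 − (1920/529)b − 12480/529) + (0)
Last nonzero remainder: −(480/529)b**2 − (1920/529)b − 12480/529. Dividing through by −480/529 gives the monic gcd b**2 + 4b + 26.

b**2 + 4b + 26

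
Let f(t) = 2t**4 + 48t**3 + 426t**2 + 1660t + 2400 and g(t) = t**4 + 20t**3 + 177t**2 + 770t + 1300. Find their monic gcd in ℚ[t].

t**2 + 10t + 25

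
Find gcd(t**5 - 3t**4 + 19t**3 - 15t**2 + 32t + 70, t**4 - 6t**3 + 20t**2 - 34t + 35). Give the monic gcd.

Euclidean algorithm in ℚ[t]:
  t**5 - 3t**4 + 19t**3 - 15t**2 + 32t + 70 = (t + 3)(t**4 - 6t**3 + 20t**2 - 34t + 35) + (17t**3 - 41t**2 + 99t - 35)
  t**4 - 6t**3 + 20t**2 - 34t + 35 = ((1/17)t - 61/289)(17t**3 - 41t**2 + 99t - 35) + ((1596/289)t**2 - (3192/289)t + 7980/289)
  17t**3 - 41t**2 + 99t - 35 = ((4913/1596)t - 289/228)((1596/289)t**2 - (3192/289)t + 7980/289) + (0)
Last nonzero remainder: (1596/289)t**2 - (3192/289)t + 7980/289. Dividing through by 1596/289 gives the monic gcd t**2 - 2t + 5.

t**2 - 2t + 5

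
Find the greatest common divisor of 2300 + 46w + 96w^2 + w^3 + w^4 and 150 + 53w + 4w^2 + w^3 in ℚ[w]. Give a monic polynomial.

50 + w + w^2

Repeated division with remainder:
  w^4 + w^3 + 96w^2 + 46w + 2300 = (w - 3)(w^3 + 4w^2 + 53w + 150) + (55w^2 + 55w + 2750)
  w^3 + 4w^2 + 53w + 150 = ((1/55)w + 3/55)(55w^2 + 55w + 2750) + (0)
Last nonzero remainder: 55w^2 + 55w + 2750. Dividing through by 55 gives the monic gcd w^2 + w + 50.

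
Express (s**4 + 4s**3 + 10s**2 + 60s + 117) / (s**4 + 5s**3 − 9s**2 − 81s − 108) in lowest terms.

By polynomial division,
  s**4 + 4s**3 + 10s**2 + 60s + 117 = (s**4 + 5s**3 − 9s**2 − 81s − 108) + (−s**3 + 19s**2 + 141s + 225)
  s**4 + 5s**3 − 9s**2 − 81s − 108 = (−s − 24)(−s**3 + 19s**2 + 141s + 225) + (588s**2 + 3528s + 5292)
  −s**3 + 19s**2 + 141s + 225 = (−(1/588)s + 25/588)(588s**2 + 3528s + 5292) + (0)
Last nonzero remainder: 588s**2 + 3528s + 5292. Dividing through by 588 gives the monic gcd s**2 + 6s + 9.
Cancel s**2 + 6s + 9 from numerator and denominator to get the reduced form.

(s**2 − 2s + 13)/(s**2 − s − 12)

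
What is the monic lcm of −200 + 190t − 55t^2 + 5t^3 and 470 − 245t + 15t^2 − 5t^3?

−1880 + 1826t − 595t^2 + 96t^3 − 12t^4 + t^5

Euclidean algorithm in ℚ[t]:
  5t^3 − 55t^2 + 190t − 200 = (−1)(−5t^3 + 15t^2 − 245t + 470) + (−40t^2 − 55t + 270)
  −5t^3 + 15t^2 − 245t + 470 = ((1/8)t − 35/64)(−40t^2 − 55t + 270) + (−(19765/64)t + 19765/32)
  −40t^2 − 55t + 270 = ((512/3953)t + 1728/3953)(−(19765/64)t + 19765/32) + (0)
Last nonzero remainder: −(19765/64)t + 19765/32. Dividing through by −19765/64 gives the monic gcd t − 2.
Then lcm(f, g) = f·g / gcd(f, g); expanding and making the result monic gives the answer.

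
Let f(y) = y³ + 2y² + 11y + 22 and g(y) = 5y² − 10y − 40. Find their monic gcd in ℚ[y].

By polynomial division,
  y³ + 2y² + 11y + 22 = ((1/5)y + 4/5)(5y² − 10y − 40) + (27y + 54)
  5y² − 10y − 40 = ((5/27)y − 20/27)(27y + 54) + (0)
Last nonzero remainder: 27y + 54. Dividing through by 27 gives the monic gcd y + 2.

y + 2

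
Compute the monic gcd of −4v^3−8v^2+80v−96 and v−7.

1

By polynomial division,
  −4v^3−8v^2+80v−96 = (−4v^2−36v−172)(v−7) + (−1300)
  v−7 = (−(1/1300)v+7/1300)(−1300) + (0)
The last nonzero remainder is the constant −1300, so the polynomials are coprime and gcd = 1.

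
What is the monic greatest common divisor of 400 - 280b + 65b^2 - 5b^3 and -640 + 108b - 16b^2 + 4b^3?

-5 + b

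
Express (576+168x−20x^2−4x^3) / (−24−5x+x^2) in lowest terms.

By polynomial division,
  −4x^3−20x^2+168x+576 = (−4x−40)(x^2−5x−24) + (−128x−384)
  x^2−5x−24 = (−(1/128)x+1/16)(−128x−384) + (0)
Last nonzero remainder: −128x−384. Dividing through by −128 gives the monic gcd x+3.
Cancel x+3 from numerator and denominator to get the reduced form.

(192−8x−4x^2)/(−8+x)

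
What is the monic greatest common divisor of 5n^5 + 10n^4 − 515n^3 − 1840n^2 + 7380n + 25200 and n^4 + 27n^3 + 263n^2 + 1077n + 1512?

n^2 + 10n + 21

Apply the Euclidean algorithm:
  5n^5 + 10n^4 − 515n^3 − 1840n^2 + 7380n + 25200 = (5n − 125)(n^4 + 27n^3 + 263n^2 + 1077n + 1512) + (1545n^3 + 25650n^2 + 134445n + 214200)
  n^4 + 27n^3 + 263n^2 + 1077n + 1512 = ((1/1545)n + 357/53045)(1545n^3 + 25650n^2 + 134445n + 214200) + ((35568/10609)n^2 + (355680/10609)n + 746928/10609)
  1545n^3 + 25650n^2 + 134445n + 214200 = ((5463635/11856)n + 4508825/1482)((35568/10609)n^2 + (355680/10609)n + 746928/10609) + (0)
Last nonzero remainder: (35568/10609)n^2 + (355680/10609)n + 746928/10609. Dividing through by 35568/10609 gives the monic gcd n^2 + 10n + 21.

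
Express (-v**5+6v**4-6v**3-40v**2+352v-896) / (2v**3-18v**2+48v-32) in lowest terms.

(-v**3-2v**2-6v-56)/(2v-2)

By polynomial division,
  -v**5+6v**4-6v**3-40v**2+352v-896 = (-(1/2)v**2-(3/2)v-9/2)(2v**3-18v**2+48v-32) + (-65v**2+520v-1040)
  2v**3-18v**2+48v-32 = (-(2/65)v+2/65)(-65v**2+520v-1040) + (0)
Last nonzero remainder: -65v**2+520v-1040. Dividing through by -65 gives the monic gcd v**2-8v+16.
Cancel v**2-8v+16 from numerator and denominator to get the reduced form.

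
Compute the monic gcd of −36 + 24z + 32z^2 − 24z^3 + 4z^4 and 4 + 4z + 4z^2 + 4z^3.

Apply the Euclidean algorithm:
  4z^4 − 24z^3 + 32z^2 + 24z − 36 = (z − 7)(4z^3 + 4z^2 + 4z + 4) + (56z^2 + 48z − 8)
  4z^3 + 4z^2 + 4z + 4 = ((1/14)z + 1/98)(56z^2 + 48z − 8) + ((200/49)z + 200/49)
  56z^2 + 48z − 8 = ((343/25)z − 49/25)((200/49)z + 200/49) + (0)
Last nonzero remainder: (200/49)z + 200/49. Dividing through by 200/49 gives the monic gcd z + 1.

1 + z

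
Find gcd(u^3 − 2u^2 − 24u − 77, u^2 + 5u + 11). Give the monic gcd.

Euclidean algorithm in ℚ[u]:
  u^3 − 2u^2 − 24u − 77 = (u − 7)(u^2 + 5u + 11) + (0)
The last nonzero remainder u^2 + 5u + 11 is already monic.

u^2 + 5u + 11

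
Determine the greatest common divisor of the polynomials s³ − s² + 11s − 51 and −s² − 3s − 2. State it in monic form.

Euclidean algorithm in ℚ[s]:
  s³ − s² + 11s − 51 = (−s + 4)(−s² − 3s − 2) + (21s − 43)
  −s² − 3s − 2 = (−(1/21)s − 106/441)(21s − 43) + (−5440/441)
  21s − 43 = (−(9261/5440)s + 18963/5440)(−5440/441) + (0)
The last nonzero remainder is the constant −5440/441, so the polynomials are coprime and gcd = 1.

1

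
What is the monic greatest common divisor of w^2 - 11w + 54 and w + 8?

Euclidean algorithm in ℚ[w]:
  w^2 - 11w + 54 = (w - 19)(w + 8) + (206)
  w + 8 = ((1/206)w + 4/103)(206) + (0)
The last nonzero remainder is the constant 206, so the polynomials are coprime and gcd = 1.

1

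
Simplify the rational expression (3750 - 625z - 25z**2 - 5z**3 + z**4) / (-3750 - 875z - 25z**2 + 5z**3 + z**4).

(-5 + z)/(5 + z)

Apply the Euclidean algorithm:
  z**4 - 5z**3 - 25z**2 - 625z + 3750 = (z**4 + 5z**3 - 25z**2 - 875z - 3750) + (-10z**3 + 250z + 7500)
  z**4 + 5z**3 - 25z**2 - 875z - 3750 = (-(1/10)z - 1/2)(-10z**3 + 250z + 7500) + (0)
Last nonzero remainder: -10z**3 + 250z + 7500. Dividing through by -10 gives the monic gcd z**3 - 25z - 750.
Cancel z**3 - 25z - 750 from numerator and denominator to get the reduced form.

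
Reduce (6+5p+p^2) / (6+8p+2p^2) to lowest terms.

(2+p)/(2+2p)

Apply the Euclidean algorithm:
  p^2+5p+6 = (1/2)(2p^2+8p+6) + (p+3)
  2p^2+8p+6 = (2p+2)(p+3) + (0)
The last nonzero remainder p+3 is already monic.
Cancel p+3 from numerator and denominator to get the reduced form.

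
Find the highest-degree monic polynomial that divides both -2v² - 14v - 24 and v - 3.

By polynomial division,
  -2v² - 14v - 24 = (-2v - 20)(v - 3) + (-84)
  v - 3 = (-(1/84)v + 1/28)(-84) + (0)
The last nonzero remainder is the constant -84, so the polynomials are coprime and gcd = 1.

1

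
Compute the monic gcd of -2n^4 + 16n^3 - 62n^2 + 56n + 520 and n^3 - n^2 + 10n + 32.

Apply the Euclidean algorithm:
  -2n^4 + 16n^3 - 62n^2 + 56n + 520 = (-2n + 14)(n^3 - n^2 + 10n + 32) + (-28n^2 - 20n + 72)
  n^3 - n^2 + 10n + 32 = (-(1/28)n + 3/49)(-28n^2 - 20n + 72) + ((676/49)n + 1352/49)
  -28n^2 - 20n + 72 = (-(343/169)n + 441/169)((676/49)n + 1352/49) + (0)
Last nonzero remainder: (676/49)n + 1352/49. Dividing through by 676/49 gives the monic gcd n + 2.

n + 2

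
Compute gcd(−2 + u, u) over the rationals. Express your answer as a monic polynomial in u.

1

Apply the Euclidean algorithm:
  u − 2 = (u) + (−2)
  u = (−(1/2)u)(−2) + (0)
The last nonzero remainder is the constant −2, so the polynomials are coprime and gcd = 1.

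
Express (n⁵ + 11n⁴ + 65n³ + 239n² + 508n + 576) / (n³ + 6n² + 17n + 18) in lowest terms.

(n³ + 7n² + 28n + 64)/(n + 2)

Apply the Euclidean algorithm:
  n⁵ + 11n⁴ + 65n³ + 239n² + 508n + 576 = (n² + 5n + 18)(n³ + 6n² + 17n + 18) + (28n² + 112n + 252)
  n³ + 6n² + 17n + 18 = ((1/28)n + 1/14)(28n² + 112n + 252) + (0)
Last nonzero remainder: 28n² + 112n + 252. Dividing through by 28 gives the monic gcd n² + 4n + 9.
Cancel n² + 4n + 9 from numerator and denominator to get the reduced form.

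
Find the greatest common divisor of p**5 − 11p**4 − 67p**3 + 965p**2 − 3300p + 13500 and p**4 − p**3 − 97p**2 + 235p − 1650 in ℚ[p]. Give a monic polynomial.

p**3 − 12p**2 + 35p − 150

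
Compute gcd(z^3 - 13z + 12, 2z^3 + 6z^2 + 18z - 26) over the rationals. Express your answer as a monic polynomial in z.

z - 1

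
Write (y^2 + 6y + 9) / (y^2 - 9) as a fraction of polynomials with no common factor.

(y + 3)/(y - 3)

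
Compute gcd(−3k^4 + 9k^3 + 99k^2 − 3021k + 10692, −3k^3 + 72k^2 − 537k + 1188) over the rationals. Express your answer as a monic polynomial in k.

By polynomial division,
  −3k^4 + 9k^3 + 99k^2 − 3021k + 10692 = (k + 21)(−3k^3 + 72k^2 − 537k + 1188) + (−876k^2 + 7068k − 14256)
  −3k^3 + 72k^2 − 537k + 1188 = ((1/292)k − 1163/21316)(−876k^2 + 7068k − 14256) + (−(546480/5329)k + 2185920/5329)
  −876k^2 + 7068k − 14256 = ((389017/45540)k − 15987/460)(−(546480/5329)k + 2185920/5329) + (0)
Last nonzero remainder: −(546480/5329)k + 2185920/5329. Dividing through by −546480/5329 gives the monic gcd k − 4.

k − 4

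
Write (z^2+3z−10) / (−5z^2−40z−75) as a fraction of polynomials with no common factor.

(−z+2)/(5z+15)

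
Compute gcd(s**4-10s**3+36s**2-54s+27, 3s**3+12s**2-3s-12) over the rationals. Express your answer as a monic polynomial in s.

s-1

Apply the Euclidean algorithm:
  s**4-10s**3+36s**2-54s+27 = ((1/3)s-14/3)(3s**3+12s**2-3s-12) + (93s**2-64s-29)
  3s**3+12s**2-3s-12 = ((1/31)s+436/2883)(93s**2-64s-29) + ((21952/2883)s-21952/2883)
  93s**2-64s-29 = ((268119/21952)s+83607/21952)((21952/2883)s-21952/2883) + (0)
Last nonzero remainder: (21952/2883)s-21952/2883. Dividing through by 21952/2883 gives the monic gcd s-1.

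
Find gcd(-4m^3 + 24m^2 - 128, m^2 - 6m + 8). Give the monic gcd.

m - 4

Apply the Euclidean algorithm:
  -4m^3 + 24m^2 - 128 = (-4m)(m^2 - 6m + 8) + (32m - 128)
  m^2 - 6m + 8 = ((1/32)m - 1/16)(32m - 128) + (0)
Last nonzero remainder: 32m - 128. Dividing through by 32 gives the monic gcd m - 4.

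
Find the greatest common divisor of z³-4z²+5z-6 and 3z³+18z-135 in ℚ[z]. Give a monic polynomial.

z-3

Apply the Euclidean algorithm:
  z³-4z²+5z-6 = (1/3)(3z³+18z-135) + (-4z²-z+39)
  3z³+18z-135 = (-(3/4)z+3/16)(-4z²-z+39) + ((759/16)z-2277/16)
  -4z²-z+39 = (-(64/759)z-208/759)((759/16)z-2277/16) + (0)
Last nonzero remainder: (759/16)z-2277/16. Dividing through by 759/16 gives the monic gcd z-3.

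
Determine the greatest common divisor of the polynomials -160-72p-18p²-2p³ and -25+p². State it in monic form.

5+p

Repeated division with remainder:
  -2p³-18p²-72p-160 = (-2p-18)(p²-25) + (-122p-610)
  p²-25 = (-(1/122)p+5/122)(-122p-610) + (0)
Last nonzero remainder: -122p-610. Dividing through by -122 gives the monic gcd p+5.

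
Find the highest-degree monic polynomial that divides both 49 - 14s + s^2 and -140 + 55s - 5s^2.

-7 + s

By polynomial division,
  s^2 - 14s + 49 = (-1/5)(-5s^2 + 55s - 140) + (-3s + 21)
  -5s^2 + 55s - 140 = ((5/3)s - 20/3)(-3s + 21) + (0)
Last nonzero remainder: -3s + 21. Dividing through by -3 gives the monic gcd s - 7.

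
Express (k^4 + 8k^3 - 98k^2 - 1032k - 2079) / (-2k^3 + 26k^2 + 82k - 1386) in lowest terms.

By polynomial division,
  k^4 + 8k^3 - 98k^2 - 1032k - 2079 = (-(1/2)k - 21/2)(-2k^3 + 26k^2 + 82k - 1386) + (216k^2 - 864k - 16632)
  -2k^3 + 26k^2 + 82k - 1386 = (-(1/108)k + 1/12)(216k^2 - 864k - 16632) + (0)
Last nonzero remainder: 216k^2 - 864k - 16632. Dividing through by 216 gives the monic gcd k^2 - 4k - 77.
Cancel k^2 - 4k - 77 from numerator and denominator to get the reduced form.

(-k^2 - 12k - 27)/(2k - 18)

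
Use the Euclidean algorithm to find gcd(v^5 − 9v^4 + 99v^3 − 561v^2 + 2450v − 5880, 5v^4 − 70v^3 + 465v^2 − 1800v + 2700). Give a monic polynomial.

v^2 − 5v + 30

Apply the Euclidean algorithm:
  v^5 − 9v^4 + 99v^3 − 561v^2 + 2450v − 5880 = ((1/5)v + 1)(5v^4 − 70v^3 + 465v^2 − 1800v + 2700) + (76v^3 − 666v^2 + 3710v − 8580)
  5v^4 − 70v^3 + 465v^2 − 1800v + 2700 = ((5/76)v − 995/2888)(76v^3 − 666v^2 + 3710v − 8580) + (−(12325/1444)v^2 + (61625/1444)v − 184875/722)
  76v^3 − 666v^2 + 3710v − 8580 = (−(109744/12325)v + 412984/12325)(−(12325/1444)v^2 + (61625/1444)v − 184875/722) + (0)
Last nonzero remainder: −(12325/1444)v^2 + (61625/1444)v − 184875/722. Dividing through by −12325/1444 gives the monic gcd v^2 − 5v + 30.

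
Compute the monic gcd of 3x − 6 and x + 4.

1

Repeated division with remainder:
  3x − 6 = (3)(x + 4) + (−18)
  x + 4 = (−(1/18)x − 2/9)(−18) + (0)
The last nonzero remainder is the constant −18, so the polynomials are coprime and gcd = 1.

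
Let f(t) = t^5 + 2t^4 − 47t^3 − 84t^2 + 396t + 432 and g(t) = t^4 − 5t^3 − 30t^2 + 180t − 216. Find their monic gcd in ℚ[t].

t^3 − 3t^2 − 36t + 108

By polynomial division,
  t^5 + 2t^4 − 47t^3 − 84t^2 + 396t + 432 = (t + 7)(t^4 − 5t^3 − 30t^2 + 180t − 216) + (18t^3 − 54t^2 − 648t + 1944)
  t^4 − 5t^3 − 30t^2 + 180t − 216 = ((1/18)t − 1/9)(18t^3 − 54t^2 − 648t + 1944) + (0)
Last nonzero remainder: 18t^3 − 54t^2 − 648t + 1944. Dividing through by 18 gives the monic gcd t^3 − 3t^2 − 36t + 108.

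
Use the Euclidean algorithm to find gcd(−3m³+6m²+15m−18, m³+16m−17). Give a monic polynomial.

m−1

By polynomial division,
  −3m³+6m²+15m−18 = (−3)(m³+16m−17) + (6m²+63m−69)
  m³+16m−17 = ((1/6)m−7/4)(6m²+63m−69) + ((551/4)m−551/4)
  6m²+63m−69 = ((24/551)m+276/551)((551/4)m−551/4) + (0)
Last nonzero remainder: (551/4)m−551/4. Dividing through by 551/4 gives the monic gcd m−1.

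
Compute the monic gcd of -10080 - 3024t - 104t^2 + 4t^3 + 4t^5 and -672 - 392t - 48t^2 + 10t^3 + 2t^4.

By polynomial division,
  4t^5 + 4t^3 - 104t^2 - 3024t - 10080 = (2t - 10)(2t^4 + 10t^3 - 48t^2 - 392t - 672) + (200t^3 + 200t^2 - 5600t - 16800)
  2t^4 + 10t^3 - 48t^2 - 392t - 672 = ((1/100)t + 1/25)(200t^3 + 200t^2 - 5600t - 16800) + (0)
Last nonzero remainder: 200t^3 + 200t^2 - 5600t - 16800. Dividing through by 200 gives the monic gcd t^3 + t^2 - 28t - 84.

-84 - 28t + t^2 + t^3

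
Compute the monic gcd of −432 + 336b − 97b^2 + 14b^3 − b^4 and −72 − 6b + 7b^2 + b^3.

−3 + b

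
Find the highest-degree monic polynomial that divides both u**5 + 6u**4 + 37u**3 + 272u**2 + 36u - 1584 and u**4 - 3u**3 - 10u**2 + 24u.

u**2 + u - 6

By polynomial division,
  u**5 + 6u**4 + 37u**3 + 272u**2 + 36u - 1584 = (u + 9)(u**4 - 3u**3 - 10u**2 + 24u) + (74u**3 + 338u**2 - 180u - 1584)
  u**4 - 3u**3 - 10u**2 + 24u = ((1/74)u - 140/1369)(74u**3 + 338u**2 - 180u - 1584) + ((36960/1369)u**2 + (36960/1369)u - 221760/1369)
  74u**3 + 338u**2 - 180u - 1584 = ((50653/18480)u + 1369/140)((36960/1369)u**2 + (36960/1369)u - 221760/1369) + (0)
Last nonzero remainder: (36960/1369)u**2 + (36960/1369)u - 221760/1369. Dividing through by 36960/1369 gives the monic gcd u**2 + u - 6.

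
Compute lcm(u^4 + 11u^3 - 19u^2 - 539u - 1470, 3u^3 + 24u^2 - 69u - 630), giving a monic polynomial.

Repeated division with remainder:
  u^4 + 11u^3 - 19u^2 - 539u - 1470 = ((1/3)u + 1)(3u^3 + 24u^2 - 69u - 630) + (-20u^2 - 260u - 840)
  3u^3 + 24u^2 - 69u - 630 = (-(3/20)u + 3/4)(-20u^2 - 260u - 840) + (0)
Last nonzero remainder: -20u^2 - 260u - 840. Dividing through by -20 gives the monic gcd u^2 + 13u + 42.
Then lcm(f, g) = f·g / gcd(f, g); expanding and making the result monic gives the answer.

u^5 + 6u^4 - 74u^3 - 444u^2 + 1225u + 7350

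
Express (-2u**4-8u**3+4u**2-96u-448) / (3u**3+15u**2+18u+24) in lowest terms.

(-2u**3+4u-112)/(3u**2+3u+6)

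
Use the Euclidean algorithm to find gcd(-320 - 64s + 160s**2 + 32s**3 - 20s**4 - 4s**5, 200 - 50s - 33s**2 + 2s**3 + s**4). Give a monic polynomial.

-10 + 3s + s**2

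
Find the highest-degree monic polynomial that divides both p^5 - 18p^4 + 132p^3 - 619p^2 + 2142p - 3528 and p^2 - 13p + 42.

p^2 - 13p + 42

By polynomial division,
  p^5 - 18p^4 + 132p^3 - 619p^2 + 2142p - 3528 = (p^3 - 5p^2 + 25p - 84)(p^2 - 13p + 42) + (0)
The last nonzero remainder p^2 - 13p + 42 is already monic.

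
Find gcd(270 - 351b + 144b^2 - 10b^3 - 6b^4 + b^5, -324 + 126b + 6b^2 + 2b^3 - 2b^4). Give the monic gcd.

9 - 6b + b^2

Apply the Euclidean algorithm:
  b^5 - 6b^4 - 10b^3 + 144b^2 - 351b + 270 = (-(1/2)b + 5/2)(-2b^4 + 2b^3 + 6b^2 + 126b - 324) + (-12b^3 + 192b^2 - 828b + 1080)
  -2b^4 + 2b^3 + 6b^2 + 126b - 324 = ((1/6)b + 5/2)(-12b^3 + 192b^2 - 828b + 1080) + (-336b^2 + 2016b - 3024)
  -12b^3 + 192b^2 - 828b + 1080 = ((1/28)b - 5/14)(-336b^2 + 2016b - 3024) + (0)
Last nonzero remainder: -336b^2 + 2016b - 3024. Dividing through by -336 gives the monic gcd b^2 - 6b + 9.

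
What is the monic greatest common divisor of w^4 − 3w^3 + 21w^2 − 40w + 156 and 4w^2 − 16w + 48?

By polynomial division,
  w^4 − 3w^3 + 21w^2 − 40w + 156 = ((1/4)w^2 + (1/4)w + 13/4)(4w^2 − 16w + 48) + (0)
Last nonzero remainder: 4w^2 − 16w + 48. Dividing through by 4 gives the monic gcd w^2 − 4w + 12.

w^2 − 4w + 12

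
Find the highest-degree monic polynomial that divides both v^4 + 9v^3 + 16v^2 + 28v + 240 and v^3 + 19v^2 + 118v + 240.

v^2 + 11v + 30

Repeated division with remainder:
  v^4 + 9v^3 + 16v^2 + 28v + 240 = (v - 10)(v^3 + 19v^2 + 118v + 240) + (88v^2 + 968v + 2640)
  v^3 + 19v^2 + 118v + 240 = ((1/88)v + 1/11)(88v^2 + 968v + 2640) + (0)
Last nonzero remainder: 88v^2 + 968v + 2640. Dividing through by 88 gives the monic gcd v^2 + 11v + 30.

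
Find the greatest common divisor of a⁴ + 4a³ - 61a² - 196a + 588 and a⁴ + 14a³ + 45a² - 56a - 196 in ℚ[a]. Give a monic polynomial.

Euclidean algorithm in ℚ[a]:
  a⁴ + 4a³ - 61a² - 196a + 588 = (a⁴ + 14a³ + 45a² - 56a - 196) + (-10a³ - 106a² - 140a + 784)
  a⁴ + 14a³ + 45a² - 56a - 196 = (-(1/10)a - 17/50)(-10a³ - 106a² - 140a + 784) + (-(126/25)a² - (126/5)a + 1764/25)
  -10a³ - 106a² - 140a + 784 = ((125/63)a + 100/9)(-(126/25)a² - (126/5)a + 1764/25) + (0)
Last nonzero remainder: -(126/25)a² - (126/5)a + 1764/25. Dividing through by -126/25 gives the monic gcd a² + 5a - 14.

a² + 5a - 14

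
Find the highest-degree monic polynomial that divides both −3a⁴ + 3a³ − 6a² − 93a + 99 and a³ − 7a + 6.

a² + 2a − 3

Repeated division with remainder:
  −3a⁴ + 3a³ − 6a² − 93a + 99 = (−3a + 3)(a³ − 7a + 6) + (−27a² − 54a + 81)
  a³ − 7a + 6 = (−(1/27)a + 2/27)(−27a² − 54a + 81) + (0)
Last nonzero remainder: −27a² − 54a + 81. Dividing through by −27 gives the monic gcd a² + 2a − 3.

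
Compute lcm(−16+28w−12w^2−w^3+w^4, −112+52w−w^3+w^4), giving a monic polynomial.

−224+440w−268w^2+50w^3+5w^4−4w^5+w^6

Euclidean algorithm in ℚ[w]:
  w^4−w^3−12w^2+28w−16 = (w^4−w^3+52w−112) + (−12w^2−24w+96)
  w^4−w^3+52w−112 = (−(1/12)w^2+(1/4)w−7/6)(−12w^2−24w+96) + (0)
Last nonzero remainder: −12w^2−24w+96. Dividing through by −12 gives the monic gcd w^2+2w−8.
Then lcm(f, g) = f·g / gcd(f, g); expanding and making the result monic gives the answer.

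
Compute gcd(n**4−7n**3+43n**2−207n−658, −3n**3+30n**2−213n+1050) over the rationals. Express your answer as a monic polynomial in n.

n−7

Repeated division with remainder:
  n**4−7n**3+43n**2−207n−658 = (−(1/3)n−1)(−3n**3+30n**2−213n+1050) + (2n**2−70n+392)
  −3n**3+30n**2−213n+1050 = (−(3/2)n−75/2)(2n**2−70n+392) + (−2250n+15750)
  2n**2−70n+392 = (−(1/1125)n+28/1125)(−2250n+15750) + (0)
Last nonzero remainder: −2250n+15750. Dividing through by −2250 gives the monic gcd n−7.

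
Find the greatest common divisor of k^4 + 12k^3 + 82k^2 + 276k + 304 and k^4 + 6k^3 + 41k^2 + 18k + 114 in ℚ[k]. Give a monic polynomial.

Repeated division with remainder:
  k^4 + 12k^3 + 82k^2 + 276k + 304 = (k^4 + 6k^3 + 41k^2 + 18k + 114) + (6k^3 + 41k^2 + 258k + 190)
  k^4 + 6k^3 + 41k^2 + 18k + 114 = ((1/6)k − 5/36)(6k^3 + 41k^2 + 258k + 190) + ((133/36)k^2 + (133/6)k + 2527/18)
  6k^3 + 41k^2 + 258k + 190 = ((216/133)k + 180/133)((133/36)k^2 + (133/6)k + 2527/18) + (0)
Last nonzero remainder: (133/36)k^2 + (133/6)k + 2527/18. Dividing through by 133/36 gives the monic gcd k^2 + 6k + 38.

k^2 + 6k + 38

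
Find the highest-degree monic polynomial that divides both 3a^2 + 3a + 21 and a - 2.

1

Euclidean algorithm in ℚ[a]:
  3a^2 + 3a + 21 = (3a + 9)(a - 2) + (39)
  a - 2 = ((1/39)a - 2/39)(39) + (0)
The last nonzero remainder is the constant 39, so the polynomials are coprime and gcd = 1.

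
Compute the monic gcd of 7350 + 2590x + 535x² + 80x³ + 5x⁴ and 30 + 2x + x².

By polynomial division,
  5x⁴ + 80x³ + 535x² + 2590x + 7350 = (5x² + 70x + 245)(x² + 2x + 30) + (0)
The last nonzero remainder x² + 2x + 30 is already monic.

30 + 2x + x²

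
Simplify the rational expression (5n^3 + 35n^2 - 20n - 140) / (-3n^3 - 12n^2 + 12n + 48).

By polynomial division,
  5n^3 + 35n^2 - 20n - 140 = (-5/3)(-3n^3 - 12n^2 + 12n + 48) + (15n^2 - 60)
  -3n^3 - 12n^2 + 12n + 48 = (-(1/5)n - 4/5)(15n^2 - 60) + (0)
Last nonzero remainder: 15n^2 - 60. Dividing through by 15 gives the monic gcd n^2 - 4.
Cancel n^2 - 4 from numerator and denominator to get the reduced form.

(-5n - 35)/(3n + 12)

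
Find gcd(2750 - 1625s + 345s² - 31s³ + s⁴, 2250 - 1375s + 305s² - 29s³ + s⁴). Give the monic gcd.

-250 + 125s - 20s² + s³

Apply the Euclidean algorithm:
  s⁴ - 31s³ + 345s² - 1625s + 2750 = (s⁴ - 29s³ + 305s² - 1375s + 2250) + (-2s³ + 40s² - 250s + 500)
  s⁴ - 29s³ + 305s² - 1375s + 2250 = (-(1/2)s + 9/2)(-2s³ + 40s² - 250s + 500) + (0)
Last nonzero remainder: -2s³ + 40s² - 250s + 500. Dividing through by -2 gives the monic gcd s³ - 20s² + 125s - 250.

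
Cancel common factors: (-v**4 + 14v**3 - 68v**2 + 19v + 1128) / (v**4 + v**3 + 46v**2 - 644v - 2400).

(-v**2 + 9v - 47)/(v**2 + 6v + 100)

Euclidean algorithm in ℚ[v]:
  -v**4 + 14v**3 - 68v**2 + 19v + 1128 = (-1)(v**4 + v**3 + 46v**2 - 644v - 2400) + (15v**3 - 22v**2 - 625v - 1272)
  v**4 + v**3 + 46v**2 - 644v - 2400 = ((1/15)v + 37/225)(15v**3 - 22v**2 - 625v - 1272) + ((20539/225)v**2 - (20539/45)v - 164312/75)
  15v**3 - 22v**2 - 625v - 1272 = ((3375/20539)v + 11925/20539)((20539/225)v**2 - (20539/45)v - 164312/75) + (0)
Last nonzero remainder: (20539/225)v**2 - (20539/45)v - 164312/75. Dividing through by 20539/225 gives the monic gcd v**2 - 5v - 24.
Cancel v**2 - 5v - 24 from numerator and denominator to get the reduced form.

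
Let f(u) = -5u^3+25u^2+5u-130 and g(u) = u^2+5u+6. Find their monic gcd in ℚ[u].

u+2

Euclidean algorithm in ℚ[u]:
  -5u^3+25u^2+5u-130 = (-5u+50)(u^2+5u+6) + (-215u-430)
  u^2+5u+6 = (-(1/215)u-3/215)(-215u-430) + (0)
Last nonzero remainder: -215u-430. Dividing through by -215 gives the monic gcd u+2.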